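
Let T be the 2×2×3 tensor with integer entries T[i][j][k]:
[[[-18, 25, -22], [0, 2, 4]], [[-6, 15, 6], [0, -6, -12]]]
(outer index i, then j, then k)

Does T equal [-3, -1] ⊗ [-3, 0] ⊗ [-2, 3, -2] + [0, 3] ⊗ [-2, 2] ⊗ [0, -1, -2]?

No

Reconstruct entry (0,0,1) from the claimed factors: Σₗ aₗ[0]bₗ[0]cₗ[1] = (-3)·(-3)·(3) + (0)·(-2)·(-1) = 27, but T[0,0,1] = 25. The claim is false.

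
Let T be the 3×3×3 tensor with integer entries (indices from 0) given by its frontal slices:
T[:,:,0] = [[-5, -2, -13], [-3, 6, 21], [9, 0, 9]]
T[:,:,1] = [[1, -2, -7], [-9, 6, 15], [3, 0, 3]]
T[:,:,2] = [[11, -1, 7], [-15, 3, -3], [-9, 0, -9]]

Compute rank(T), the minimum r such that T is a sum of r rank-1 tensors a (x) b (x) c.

Lower bound: in the mode-3 unfolding of T (rows indexed by k, columns by (i,j)) the 2×2 minor on rows k ∈ {0, 1}, columns (i,j) ∈ {(0,0), (0,1)} is det [[-5, -2], [1, -2]] = 12 ≠ 0, so that unfolding has rank ≥ 2 and hence rank(T) ≥ 2 (CP rank is at least every unfolding rank, though it can be larger).
Upper bound: with S_k = T[:,:,k], the two rank-1 terms a₁b₁ᵀ, a₂b₂ᵀ are the rank-1 members of the pencil x·S₀ + y·S₁.
The 2×2 minor of x·S₀ + y·S₁ on rows {0,1}, columns {0,1} is −36·x² − 48·xy − 12·y² = (-12)·(x + y)(3·x + y), vanishing at (x:y) = (1:-1) and (1:-3).
M₁ = S₀ − S₁ = [[-6, 0, -6], [6, 0, 6], [6, 0, 6]] = (-6)·[1, -1, -1][1, 0, 1]ᵀ and M₂ = S₀ − 3·S₁ = [[-8, 4, 8], [24, -12, -24], [0, 0, 0]] = (-4)·[1, -3, 0][2, -1, -2]ᵀ, so take a₁ = [1, -1, -1], b₁ = [1, 0, 1], a₂ = [1, -3, 0], b₂ = [2, -1, -2].
Each slice is an integer combination of E₁ = a₁b₁ᵀ and E₂ = a₂b₂ᵀ: S₀ = −9·E₁ + 2·E₂, S₁ = −3·E₁ + 2·E₂, S₂ = 9·E₁ + E₂; reading off coefficients, c₁ = [-9, -3, 9] and c₂ = [2, 2, 1].
Hence T = [1, -1, -1] (x) [1, 0, 1] (x) [-9, -3, 9] + [1, -3, 0] (x) [2, -1, -2] (x) [2, 2, 1], so rank(T) ≤ 2.
These bounds meet, so rank(T) = 2.

2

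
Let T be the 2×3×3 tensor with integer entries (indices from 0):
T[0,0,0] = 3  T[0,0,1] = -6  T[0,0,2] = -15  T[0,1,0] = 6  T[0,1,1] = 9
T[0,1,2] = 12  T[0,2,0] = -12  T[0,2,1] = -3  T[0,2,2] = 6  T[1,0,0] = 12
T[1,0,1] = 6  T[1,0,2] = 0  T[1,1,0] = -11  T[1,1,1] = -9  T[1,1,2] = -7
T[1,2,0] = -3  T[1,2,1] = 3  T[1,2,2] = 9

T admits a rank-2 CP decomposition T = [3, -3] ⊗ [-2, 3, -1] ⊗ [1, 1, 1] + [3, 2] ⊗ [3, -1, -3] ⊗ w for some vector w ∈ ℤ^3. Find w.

Subtract the known terms from T to get the rank-1 residual R = [3, 2] ⊗ [3, -1, -3] ⊗ w, so R[i,j,k] = a[i]·b[j]·w[k]. Pick indices with nonzero a[0]·b[0] = (3)·(3) = 9. Only the fibre through (0,0,·) is needed: R[0,0,:] = T[0,0,:] − Σₗ aₗ[0]bₗ[0]cₗ = [3, -6, -15] − (3)·(-2)·[1, 1, 1] = [9, 0, -9]. Then w[k] = R[0,0,k] / 9 for each k, giving w = [9, 0, -9] / 9 = [1, 0, -1].

w = [1, 0, -1]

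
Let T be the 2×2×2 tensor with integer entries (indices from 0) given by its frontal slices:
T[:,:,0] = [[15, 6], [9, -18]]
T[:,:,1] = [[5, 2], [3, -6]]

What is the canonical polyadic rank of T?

Lower bound: in the mode-2 unfolding of T (rows indexed by j, columns by (i,k)) the 2×2 minor on rows j ∈ {0, 1}, columns (i,k) ∈ {(0,0), (1,0)} is det [[15, 9], [6, -18]] = -324 ≠ 0, so that unfolding has rank ≥ 2 and hence rank(T) ≥ 2 (CP rank is at least every unfolding rank, though it can be larger).
Upper bound: T[:,:,k] = c[k]·M for every slice, with c = [3, 1] and M = [[5, 2], [3, -6]] (rows i, columns j).
Splitting M by its rows (i = 0, 1), M = [1, 0][5, 2]ᵀ + [0, 1][3, -6]ᵀ.
Hence T = [1, 0] ⊗ [5, 2] ⊗ [3, 1] + [0, 1] ⊗ [3, -6] ⊗ [3, 1], so rank(T) ≤ 2.
These bounds meet, so rank(T) = 2.

2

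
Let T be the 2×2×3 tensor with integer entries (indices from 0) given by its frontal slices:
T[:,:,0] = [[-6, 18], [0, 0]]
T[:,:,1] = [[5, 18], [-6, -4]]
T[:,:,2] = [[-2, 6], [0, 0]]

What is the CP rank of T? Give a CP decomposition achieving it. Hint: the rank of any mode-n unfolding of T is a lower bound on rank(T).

rank(T) = 2

Lower bound: the mode-3 unfolding of T (rows indexed by k, columns by (i,j) = (0,0), (0,1), (1,0), (1,1)) is [[-6, 18, 0, 0], [5, 18, -6, -4], [-2, 6, 0, 0]].
There the 2×2 minor on rows k ∈ {0, 1}, columns (i,j) ∈ {(0,0), (0,1)} is det [[-6, 18], [5, 18]] = -198 ≠ 0, so this unfolding has rank ≥ 2; CP rank is at least every unfolding rank, so rank(T) ≥ 2. (Unfolding ranks only ever bound the CP rank from below — rank(T) can be strictly larger than all of them — so the matching upper bound has to come from an explicit 2-term decomposition.)
Upper bound — finding two terms. Write S_k = T[:,:,k] for the frontal slices: S₀ = [[-6, 18], [0, 0]], S₁ = [[5, 18], [-6, -4]], S₂ = [[-2, 6], [0, 0]].
If T = a₁ ⊗ b₁ ⊗ c₁ + a₂ ⊗ b₂ ⊗ c₂ then each S_k = c₁[k]·a₁b₁ᵀ + c₂[k]·a₂b₂ᵀ. S₀ and S₁ are linearly independent, so a₁b₁ᵀ and a₂b₂ᵀ must span the same plane of matrices: they are the rank-1 matrices of the form x·S₀ + y·S₁.
det(x·S₀ + y·S₁) is 132·xy + 88·y² = 44·(3·x + 2·y)(y), vanishing at (x:y) = (2:-3) and (1:0).
M₁ = 2·S₀ − 3·S₁ = [[-27, -18], [18, 12]] = (-3)·[3, -2][3, 2]ᵀ and M₂ = S₀ = [[-6, 18], [0, 0]] = (-6)·[1, 0][1, -3]ᵀ, so take a₁ = [3, -2], b₁ = [3, 2], a₂ = [1, 0], b₂ = [1, -3].
Each slice is an integer combination of E₁ = a₁b₁ᵀ and E₂ = a₂b₂ᵀ: S₀ = −6·E₂, S₁ = E₁ − 4·E₂, S₂ = −2·E₂; reading off coefficients, c₁ = [0, 1, 0] and c₂ = [-6, -4, -2].
Hence T = [3, -2] ⊗ [3, 2] ⊗ [0, 1, 0] + [1, 0] ⊗ [1, -3] ⊗ [-6, -4, -2], so rank(T) ≤ 2.
These bounds meet, so rank(T) = 2.
Check entry T[1,0,1] = -6: (-2)·(3)·(1) + (0)·(1)·(-4) = -6.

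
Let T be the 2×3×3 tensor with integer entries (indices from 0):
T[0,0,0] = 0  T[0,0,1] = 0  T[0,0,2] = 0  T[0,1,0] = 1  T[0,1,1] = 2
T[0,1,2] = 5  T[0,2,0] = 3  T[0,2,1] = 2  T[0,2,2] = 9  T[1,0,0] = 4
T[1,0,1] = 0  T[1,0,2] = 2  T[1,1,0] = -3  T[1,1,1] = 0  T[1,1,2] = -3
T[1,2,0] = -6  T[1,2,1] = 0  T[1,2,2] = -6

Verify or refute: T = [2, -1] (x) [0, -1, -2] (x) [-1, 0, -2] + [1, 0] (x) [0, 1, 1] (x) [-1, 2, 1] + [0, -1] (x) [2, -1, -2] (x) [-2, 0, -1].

Yes

Reconstruct entrywise from the claimed factors. For example, T[0,1,2] = 5 and Σₗ aₗ[0]bₗ[1]cₗ[2] = (2)·(-1)·(-2) + (1)·(1)·(1) + (0)·(-1)·(-1) = 5; checking all 18 entries, every one matches. The claim holds.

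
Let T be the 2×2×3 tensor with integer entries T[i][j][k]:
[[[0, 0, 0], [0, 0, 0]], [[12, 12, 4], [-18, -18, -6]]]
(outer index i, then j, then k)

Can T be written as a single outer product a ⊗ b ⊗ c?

If T = a ⊗ b ⊗ c then every fibre of T is a multiple of the corresponding factor, so read the factors off the fibres through the nonzero entry T[1,0,0] = 12.
The mode-1 fibre T[:,0,0] = [0, 12] gives a = [0, 1] (primitive direction); the mode-2 fibre T[1,:,0] = [12, -18] gives b = [2, -3]; then c[k] = T[1,0,k] / (a[1]·b[0]) = [12, 12, 4] / 2 = [6, 6, 2].
Expanding [0, 1] ⊗ [2, -3] ⊗ [6, 6, 2] reproduces all 12 entries of T, so T = [0, 1] ⊗ [2, -3] ⊗ [6, 6, 2] and rank(T) ≤ 1.
Equivalently every frontal slice T[:,:,k] is c[k] times the rank-1 matrix [0, 1] ⊗ [2, -3]. So T has rank 1 (it is nonzero).

Yes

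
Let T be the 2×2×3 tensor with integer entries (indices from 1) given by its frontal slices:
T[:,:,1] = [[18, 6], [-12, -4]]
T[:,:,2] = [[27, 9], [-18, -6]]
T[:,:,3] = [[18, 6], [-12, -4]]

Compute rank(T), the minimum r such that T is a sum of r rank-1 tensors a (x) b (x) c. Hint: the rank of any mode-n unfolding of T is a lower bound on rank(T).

Lower bound: T ≠ 0 (e.g. T[1,1,1] = 18), so rank(T) ≥ 1.
Upper bound: the mode-1 fibre T[:,1,1] = [18, -12] gives a = [3, -2] (primitive direction); the mode-2 fibre T[1,:,1] = [18, 6] gives b = [3, 1]; then c[k] = T[1,1,k] / (a[1]·b[1]) = [18, 27, 18] / 9 = [2, 3, 2].
Expanding [3, -2] (x) [3, 1] (x) [2, 3, 2] reproduces all 12 entries of T, so T = [3, -2] (x) [3, 1] (x) [2, 3, 2] and rank(T) ≤ 1.
These bounds meet, so rank(T) = 1.

1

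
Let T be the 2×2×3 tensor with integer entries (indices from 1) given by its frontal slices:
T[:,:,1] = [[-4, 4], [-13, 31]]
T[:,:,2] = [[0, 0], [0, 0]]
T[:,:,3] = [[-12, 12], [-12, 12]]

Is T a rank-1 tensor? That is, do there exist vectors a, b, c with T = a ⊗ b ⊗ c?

No

The mode-2 unfolding of T (rows indexed by j, columns by (i,k) = (1,1), (1,2), (1,3), (2,1), (2,2), (2,3)) is [[-4, 0, -12, -13, 0, -12], [4, 0, 12, 31, 0, 12]].
There the 2×2 minor on rows j ∈ {1, 2}, columns (i,k) ∈ {(1,1), (2,1)} is det [[-4, -13], [4, 31]] = -72 ≠ 0, so this unfolding has rank ≥ 2; CP rank is at least every unfolding rank, so rank(T) ≥ 2.
In particular rank(T) ≥ 2 > 1, so T is not rank-1.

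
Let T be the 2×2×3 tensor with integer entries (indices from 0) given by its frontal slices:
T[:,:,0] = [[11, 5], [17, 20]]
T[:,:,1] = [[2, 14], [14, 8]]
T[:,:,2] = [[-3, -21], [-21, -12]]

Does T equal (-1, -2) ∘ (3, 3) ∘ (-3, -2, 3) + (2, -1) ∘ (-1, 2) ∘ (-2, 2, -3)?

Reconstruct entry (0,0,0) from the claimed factors: Σₗ aₗ[0]bₗ[0]cₗ[0] = (-1)·(3)·(-3) + (2)·(-1)·(-2) = 13, but T[0,0,0] = 11. The claim is false.

No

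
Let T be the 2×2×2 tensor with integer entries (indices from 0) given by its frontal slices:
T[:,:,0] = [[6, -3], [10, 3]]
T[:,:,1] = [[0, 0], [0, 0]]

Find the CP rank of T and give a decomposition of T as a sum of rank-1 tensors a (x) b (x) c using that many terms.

Lower bound: the mode-1 unfolding of T (rows indexed by i, columns by (j,k) = (0,0), (0,1), (1,0), (1,1)) is [[6, 0, -3, 0], [10, 0, 3, 0]].
There the 2×2 minor on rows i ∈ {0, 1}, columns (j,k) ∈ {(0,0), (1,0)} is det [[6, -3], [10, 3]] = 48 ≠ 0, so this unfolding has rank ≥ 2; CP rank is at least every unfolding rank, so rank(T) ≥ 2. (This is only a lower bound: in general the CP rank may exceed every unfolding rank, so we still need to exhibit 2 rank-1 terms summing to T.)
Upper bound — finding two terms. Every mode-3 slice of T is a multiple of one matrix: T[:,:,k] = c[k]·M with c = [1, 0] and M = [[6, -3], [10, 3]] (rows indexed by i, columns by j). So it suffices to write M as a sum of two rank-1 matrices.
Splitting M by its rows (i = 0, 1), M = [1, 0][6, -3]ᵀ + [0, 1][10, 3]ᵀ.
Hence T = [1, 0] (x) [6, -3] (x) [1, 0] + [0, 1] (x) [10, 3] (x) [1, 0], so rank(T) ≤ 2.
These bounds meet, so rank(T) = 2.

rank(T) = 2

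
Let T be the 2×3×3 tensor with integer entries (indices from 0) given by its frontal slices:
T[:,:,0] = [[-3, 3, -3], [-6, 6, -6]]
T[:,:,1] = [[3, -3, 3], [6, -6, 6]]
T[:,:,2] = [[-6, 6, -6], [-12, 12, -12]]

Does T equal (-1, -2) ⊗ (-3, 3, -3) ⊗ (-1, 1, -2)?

Yes

Reconstruct entrywise from the claimed factors. For example, T[1,0,1] = 6 and Σₗ aₗ[1]bₗ[0]cₗ[1] = (-2)·(-3)·(1) = 6; checking all 18 entries, every one matches. The claim holds.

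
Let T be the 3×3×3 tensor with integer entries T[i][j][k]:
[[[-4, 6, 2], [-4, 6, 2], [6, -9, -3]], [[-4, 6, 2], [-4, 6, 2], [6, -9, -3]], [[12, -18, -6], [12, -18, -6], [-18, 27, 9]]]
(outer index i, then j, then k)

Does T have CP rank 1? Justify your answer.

Yes

If T = a ⊗ b ⊗ c then every fibre of T is a multiple of the corresponding factor, so read the factors off the fibres through the nonzero entry T[0,0,0] = -4.
The mode-1 fibre T[:,0,0] = [-4, -4, 12] gives a = [1, 1, -3] (primitive direction); the mode-2 fibre T[0,:,0] = [-4, -4, 6] gives b = [2, 2, -3]; then c[k] = T[0,0,k] / (a[0]·b[0]) = [-4, 6, 2] / 2 = [-2, 3, 1].
Expanding [1, 1, -3] ⊗ [2, 2, -3] ⊗ [-2, 3, 1] reproduces all 27 entries of T, so T = [1, 1, -3] ⊗ [2, 2, -3] ⊗ [-2, 3, 1] and rank(T) ≤ 1.
Equivalently every frontal slice T[:,:,k] is c[k] times the rank-1 matrix [1, 1, -3] ⊗ [2, 2, -3]. So T has rank 1 (it is nonzero).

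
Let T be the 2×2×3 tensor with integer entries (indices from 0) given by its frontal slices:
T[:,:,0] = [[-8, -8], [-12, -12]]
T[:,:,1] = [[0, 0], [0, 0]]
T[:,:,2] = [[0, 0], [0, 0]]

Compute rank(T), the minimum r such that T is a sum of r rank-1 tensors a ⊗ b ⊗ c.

Lower bound: T ≠ 0 (e.g. T[0,0,0] = -8), so rank(T) ≥ 1.
Upper bound: if T = a ⊗ b ⊗ c then every fibre of T is a multiple of the corresponding factor, so read the factors off the fibres through the nonzero entry T[0,0,0] = -8.
The mode-1 fibre T[:,0,0] = [-8, -12] gives a = [2, 3] (primitive direction); the mode-2 fibre T[0,:,0] = [-8, -8] gives b = [1, 1]; then c[k] = T[0,0,k] / (a[0]·b[0]) = [-8, 0, 0] / 2 = [-4, 0, 0].
Expanding [2, 3] ⊗ [1, 1] ⊗ [-4, 0, 0] reproduces all 12 entries of T, so T = [2, 3] ⊗ [1, 1] ⊗ [-4, 0, 0] and rank(T) ≤ 1.
These bounds meet, so rank(T) = 1.

1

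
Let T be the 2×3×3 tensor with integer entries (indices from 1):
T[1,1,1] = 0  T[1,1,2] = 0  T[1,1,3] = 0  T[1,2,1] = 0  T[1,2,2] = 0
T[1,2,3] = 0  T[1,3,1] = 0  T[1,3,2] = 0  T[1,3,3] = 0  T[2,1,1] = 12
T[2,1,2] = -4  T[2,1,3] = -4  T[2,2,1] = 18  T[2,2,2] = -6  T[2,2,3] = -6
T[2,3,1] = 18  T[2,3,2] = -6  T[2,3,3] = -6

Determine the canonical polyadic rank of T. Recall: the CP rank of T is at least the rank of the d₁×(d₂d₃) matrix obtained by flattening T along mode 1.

1

Lower bound: T ≠ 0 (e.g. T[2,1,1] = 12), so rank(T) ≥ 1.
Upper bound: if T = a ⊗ b ⊗ c then every fibre of T is a multiple of the corresponding factor, so read the factors off the fibres through the nonzero entry T[2,1,1] = 12.
The mode-1 fibre T[:,1,1] = [0, 12] gives a = [0, 1] (primitive direction); the mode-2 fibre T[2,:,1] = [12, 18, 18] gives b = [2, 3, 3]; then c[k] = T[2,1,k] / (a[2]·b[1]) = [12, -4, -4] / 2 = [6, -2, -2].
Expanding [0, 1] ⊗ [2, 3, 3] ⊗ [6, -2, -2] reproduces all 18 entries of T, so T = [0, 1] ⊗ [2, 3, 3] ⊗ [6, -2, -2] and rank(T) ≤ 1.
These bounds meet, so rank(T) = 1.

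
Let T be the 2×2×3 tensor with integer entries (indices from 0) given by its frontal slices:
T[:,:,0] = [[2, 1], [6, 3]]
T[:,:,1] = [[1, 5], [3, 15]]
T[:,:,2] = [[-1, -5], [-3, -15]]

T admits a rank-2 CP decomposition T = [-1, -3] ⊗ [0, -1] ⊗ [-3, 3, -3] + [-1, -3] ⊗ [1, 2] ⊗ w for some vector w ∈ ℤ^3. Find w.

Subtract the known terms from T to get the rank-1 residual R = [-1, -3] ⊗ [1, 2] ⊗ w, so R[i,j,k] = a[i]·b[j]·w[k]. Pick indices with nonzero a[0]·b[0] = (-1)·(1) = -1. Only the fibre through (0,0,·) is needed: R[0,0,:] = T[0,0,:] − Σₗ aₗ[0]bₗ[0]cₗ = [2, 1, -1] − (-1)·(0)·[-3, 3, -3] = [2, 1, -1]. Then w[k] = R[0,0,k] / -1 for each k, giving w = [2, 1, -1] / -1 = [-2, -1, 1].

w = [-2, -1, 1]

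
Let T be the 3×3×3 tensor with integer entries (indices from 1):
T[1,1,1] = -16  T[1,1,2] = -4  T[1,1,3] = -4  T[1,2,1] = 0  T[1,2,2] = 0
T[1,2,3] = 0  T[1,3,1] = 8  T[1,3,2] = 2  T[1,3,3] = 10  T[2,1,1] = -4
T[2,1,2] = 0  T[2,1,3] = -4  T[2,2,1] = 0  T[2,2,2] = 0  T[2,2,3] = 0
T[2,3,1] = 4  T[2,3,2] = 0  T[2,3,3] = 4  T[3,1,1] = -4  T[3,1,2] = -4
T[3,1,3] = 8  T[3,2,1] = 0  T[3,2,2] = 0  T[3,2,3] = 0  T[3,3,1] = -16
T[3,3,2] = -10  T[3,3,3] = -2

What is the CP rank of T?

3

Lower bound: the mode-1 unfolding of T (rows indexed by i, columns by (j,k) = (1,1), (1,2), (1,3), (2,1), (2,2), (2,3), (3,1), (3,2), (3,3)) is [[-16, -4, -4, 0, 0, 0, 8, 2, 10], [-4, 0, -4, 0, 0, 0, 4, 0, 4], [-4, -4, 8, 0, 0, 0, -16, -10, -2]].
There the 3×3 minor on rows i ∈ {1, 2, 3}, columns (j,k) ∈ {(1,1), (1,2), (3,1)} is det [[-16, -4, 8], [-4, 0, 4], [-4, -4, -16]] = 192 ≠ 0, so this unfolding has rank ≥ 3; CP rank is at least every unfolding rank, so rank(T) ≥ 3. (This is only a lower bound: in general the CP rank may exceed every unfolding rank, so we still need to exhibit 3 rank-1 terms summing to T.)
Upper bound: T is a sum of 3 rank-1 terms, T = [1, 0, -2] ⊗ [0, 0, 1] ⊗ [4, 4, 0] + [1, 0, 1] ⊗ [2, 0, 1] ⊗ [-4, -2, 2] + [2, 1, -1] ⊗ [1, 0, -1] ⊗ [-4, 0, -4] (written with every a and b primitive with positive leading entry and the scale carried by c; CP decompositions are not unique, and this one is verified by expanding entrywise), so rank(T) ≤ 3.
These bounds meet, so rank(T) = 3.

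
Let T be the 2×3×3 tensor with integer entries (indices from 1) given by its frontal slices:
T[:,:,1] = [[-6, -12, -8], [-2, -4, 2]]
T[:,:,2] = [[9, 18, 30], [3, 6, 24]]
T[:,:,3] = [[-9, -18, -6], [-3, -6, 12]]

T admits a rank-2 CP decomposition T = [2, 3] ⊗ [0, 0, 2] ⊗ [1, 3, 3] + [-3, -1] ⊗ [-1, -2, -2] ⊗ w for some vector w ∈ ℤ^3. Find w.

w = [-2, 3, -3]

Subtract the known terms from T to get the rank-1 residual R = [-3, -1] ⊗ [-1, -2, -2] ⊗ w, so R[i,j,k] = a[i]·b[j]·w[k]. Pick indices with nonzero a[1]·b[1] = (-3)·(-1) = 3. Only the fibre through (1,1,·) is needed: R[1,1,:] = T[1,1,:] − Σₗ aₗ[1]bₗ[1]cₗ = [-6, 9, -9] − (2)·(0)·[1, 3, 3] = [-6, 9, -9]. Then w[k] = R[1,1,k] / 3 for each k, giving w = [-6, 9, -9] / 3 = [-2, 3, -3].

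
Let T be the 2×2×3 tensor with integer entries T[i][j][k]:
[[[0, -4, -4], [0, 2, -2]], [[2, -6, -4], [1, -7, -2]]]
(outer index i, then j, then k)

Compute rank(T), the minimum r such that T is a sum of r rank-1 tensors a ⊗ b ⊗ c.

3

Lower bound: the mode-3 unfolding of T (rows indexed by k, columns by (i,j) = (0,0), (0,1), (1,0), (1,1)) is [[0, 0, 2, 1], [-4, 2, -6, -7], [-4, -2, -4, -2]].
There the 3×3 minor on rows k ∈ {0, 1, 2}, columns (i,j) ∈ {(0,0), (0,1), (1,0)} is det [[0, 0, 2], [-4, 2, -6], [-4, -2, -4]] = 32 ≠ 0, so this unfolding has rank ≥ 3; CP rank is at least every unfolding rank, so rank(T) ≥ 3. (Unfolding ranks only ever bound the CP rank from below — rank(T) can be strictly larger than all of them — so the matching upper bound has to come from an explicit 3-term decomposition.)
Upper bound: T is a sum of 3 rank-1 terms, T = [0, 1] ⊗ [2, 1] ⊗ [1, -1, 0] + [1, -1] ⊗ [0, 1] ⊗ [0, 4, 0] + [1, 1] ⊗ [2, 1] ⊗ [0, -2, -2] (written with every a and b primitive with positive leading entry and the scale carried by c; CP decompositions are not unique, and this one is verified by expanding entrywise), so rank(T) ≤ 3.
These bounds meet, so rank(T) = 3.
Check entry T[1,0,2] = -4: (1)·(2)·(0) + (-1)·(0)·(0) + (1)·(2)·(-2) = -4.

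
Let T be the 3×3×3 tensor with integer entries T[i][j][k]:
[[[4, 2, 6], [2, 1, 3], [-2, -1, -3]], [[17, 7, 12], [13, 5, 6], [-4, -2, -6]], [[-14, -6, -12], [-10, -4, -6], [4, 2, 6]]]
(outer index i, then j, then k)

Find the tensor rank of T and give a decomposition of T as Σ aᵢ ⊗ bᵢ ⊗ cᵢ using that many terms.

Lower bound: the mode-1 unfolding of T (rows indexed by i, columns by (j,k) = (0,0), (0,1), (0,2), (1,0), (1,1), (1,2), (2,0), (2,1), (2,2)) is [[4, 2, 6, 2, 1, 3, -2, -1, -3], [17, 7, 12, 13, 5, 6, -4, -2, -6], [-14, -6, -12, -10, -4, -6, 4, 2, 6]].
There the 2×2 minor on rows i ∈ {0, 1}, columns (j,k) ∈ {(0,0), (0,1)} is det [[4, 2], [17, 7]] = -6 ≠ 0, so this unfolding has rank ≥ 2; CP rank is at least every unfolding rank, so rank(T) ≥ 2. (Flattening ranks never certify an upper bound on CP rank; for that we must actually write T with 2 rank-1 terms.)
Upper bound — finding two terms. Write S_k = T[:,:,k] for the frontal slices: S₀ = [[4, 2, -2], [17, 13, -4], [-14, -10, 4]], S₁ = [[2, 1, -1], [7, 5, -2], [-6, -4, 2]], S₂ = [[6, 3, -3], [12, 6, -6], [-12, -6, 6]].
If T = a₁ ⊗ b₁ ⊗ c₁ + a₂ ⊗ b₂ ⊗ c₂ then each S_k = c₁[k]·a₁b₁ᵀ + c₂[k]·a₂b₂ᵀ. S₀ and S₁ are linearly independent, so a₁b₁ᵀ and a₂b₂ᵀ must span the same plane of matrices: they are the rank-1 matrices of the form x·S₀ + y·S₁.
The 2×2 minor of x·S₀ + y·S₁ on rows {0,1}, columns {0,1} is 18·x² + 15·xy + 3·y² = 3·(2·x + y)(3·x + y), vanishing at (x:y) = (1:-2) and (1:-3).
M₁ = S₀ − 2·S₁ = [[0, 0, 0], [3, 3, 0], [-2, -2, 0]] = [0, 3, -2][1, 1, 0]ᵀ and M₂ = S₀ − 3·S₁ = [[-2, -1, 1], [-4, -2, 2], [4, 2, -2]] = −[1, 2, -2][2, 1, -1]ᵀ, so take a₁ = [0, 3, -2], b₁ = [1, 1, 0], a₂ = [1, 2, -2], b₂ = [2, 1, -1].
Each slice is an integer combination of E₁ = a₁b₁ᵀ and E₂ = a₂b₂ᵀ: S₀ = 3·E₁ + 2·E₂, S₁ = E₁ + E₂, S₂ = 3·E₂; reading off coefficients, c₁ = [3, 1, 0] and c₂ = [2, 1, 3].
Hence T = [0, 3, -2] ⊗ [1, 1, 0] ⊗ [3, 1, 0] + [1, 2, -2] ⊗ [2, 1, -1] ⊗ [2, 1, 3], so rank(T) ≤ 2.
These bounds meet, so rank(T) = 2.

rank(T) = 2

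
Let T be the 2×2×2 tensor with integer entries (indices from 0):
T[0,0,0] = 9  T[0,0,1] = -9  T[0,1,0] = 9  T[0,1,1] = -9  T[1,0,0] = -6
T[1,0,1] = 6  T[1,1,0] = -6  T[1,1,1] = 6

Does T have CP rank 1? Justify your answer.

If T = a (x) b (x) c then every fibre of T is a multiple of the corresponding factor, so read the factors off the fibres through the nonzero entry T[0,0,0] = 9.
The mode-1 fibre T[:,0,0] = [9, -6] gives a = [3, -2] (primitive direction); the mode-2 fibre T[0,:,0] = [9, 9] gives b = [1, 1]; then c[k] = T[0,0,k] / (a[0]·b[0]) = [9, -9] / 3 = [3, -3].
Expanding [3, -2] (x) [1, 1] (x) [3, -3] reproduces all 8 entries of T, so T = [3, -2] (x) [1, 1] (x) [3, -3] and rank(T) ≤ 1.
Equivalently every frontal slice T[:,:,k] is c[k] times the rank-1 matrix [3, -2] (x) [1, 1]. So T has rank 1 (it is nonzero).

Yes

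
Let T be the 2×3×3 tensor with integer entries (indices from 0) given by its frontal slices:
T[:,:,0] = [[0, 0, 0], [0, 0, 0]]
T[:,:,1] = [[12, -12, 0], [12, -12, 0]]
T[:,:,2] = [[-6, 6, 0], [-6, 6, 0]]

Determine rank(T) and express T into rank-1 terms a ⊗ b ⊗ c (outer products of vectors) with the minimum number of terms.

rank(T) = 1

Lower bound: T ≠ 0 (e.g. T[0,0,1] = 12), so rank(T) ≥ 1.
Upper bound: if T = a ⊗ b ⊗ c then every fibre of T is a multiple of the corresponding factor, so read the factors off the fibres through the nonzero entry T[0,0,1] = 12.
The mode-1 fibre T[:,0,1] = [12, 12] gives a = (1, 1) (primitive direction); the mode-2 fibre T[0,:,1] = [12, -12, 0] gives b = (1, -1, 0); then c[k] = T[0,0,k] / (a[0]·b[0]) = [0, 12, -6] / 1 = (0, 12, -6).
Expanding (1, 1) ⊗ (1, -1, 0) ⊗ (0, 12, -6) reproduces all 18 entries of T, so T = (1, 1) ⊗ (1, -1, 0) ⊗ (0, 12, -6) and rank(T) ≤ 1.
These bounds meet, so rank(T) = 1.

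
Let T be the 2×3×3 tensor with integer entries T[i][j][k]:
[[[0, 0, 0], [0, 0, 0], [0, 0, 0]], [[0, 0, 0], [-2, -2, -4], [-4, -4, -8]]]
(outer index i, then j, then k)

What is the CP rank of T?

1

Lower bound: T ≠ 0 (e.g. T[1,1,0] = -2), so rank(T) ≥ 1.
Upper bound: if T = a (x) b (x) c then every fibre of T is a multiple of the corresponding factor, so read the factors off the fibres through the nonzero entry T[1,1,0] = -2.
The mode-1 fibre T[:,1,0] = [0, -2] gives a = [0, 1] (primitive direction); the mode-2 fibre T[1,:,0] = [0, -2, -4] gives b = [0, 1, 2]; then c[k] = T[1,1,k] / (a[1]·b[1]) = [-2, -2, -4] / 1 = [-2, -2, -4].
Expanding [0, 1] (x) [0, 1, 2] (x) [-2, -2, -4] reproduces all 18 entries of T, so T = [0, 1] (x) [0, 1, 2] (x) [-2, -2, -4] and rank(T) ≤ 1.
These bounds meet, so rank(T) = 1.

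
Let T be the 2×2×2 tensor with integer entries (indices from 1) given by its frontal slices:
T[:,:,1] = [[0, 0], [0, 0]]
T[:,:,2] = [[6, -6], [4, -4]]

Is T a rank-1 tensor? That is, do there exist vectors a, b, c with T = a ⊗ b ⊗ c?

Yes

The mode-1 fibre T[:,1,2] = [6, 4] gives a = [3, 2] (primitive direction); the mode-2 fibre T[1,:,2] = [6, -6] gives b = [1, -1]; then c[k] = T[1,1,k] / (a[1]·b[1]) = [0, 6] / 3 = [0, 2].
Expanding [3, 2] ⊗ [1, -1] ⊗ [0, 2] reproduces all 8 entries of T, so T = [3, 2] ⊗ [1, -1] ⊗ [0, 2] and rank(T) ≤ 1.
Equivalently every frontal slice T[:,:,k] is c[k] times the rank-1 matrix [3, 2] ⊗ [1, -1]. So T has rank 1 (it is nonzero).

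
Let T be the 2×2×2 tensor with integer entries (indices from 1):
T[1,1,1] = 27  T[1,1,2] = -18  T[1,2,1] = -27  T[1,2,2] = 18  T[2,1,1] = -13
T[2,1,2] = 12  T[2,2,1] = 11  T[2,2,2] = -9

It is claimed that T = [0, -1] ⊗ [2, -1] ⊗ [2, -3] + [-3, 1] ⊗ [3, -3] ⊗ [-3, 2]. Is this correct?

Reconstruct entrywise from the claimed factors. For example, T[1,1,1] = 27 and Σₗ aₗ[1]bₗ[1]cₗ[1] = (0)·(2)·(2) + (-3)·(3)·(-3) = 27; checking all 8 entries, every one matches. The claim holds.

Yes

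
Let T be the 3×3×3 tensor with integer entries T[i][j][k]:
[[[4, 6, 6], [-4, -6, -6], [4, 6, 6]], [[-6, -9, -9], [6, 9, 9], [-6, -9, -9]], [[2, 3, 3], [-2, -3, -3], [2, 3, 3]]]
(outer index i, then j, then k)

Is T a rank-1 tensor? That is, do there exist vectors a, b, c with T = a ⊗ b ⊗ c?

Yes

The mode-1 fibre T[:,0,0] = [4, -6, 2] gives a = [2, -3, 1] (primitive direction); the mode-2 fibre T[0,:,0] = [4, -4, 4] gives b = [1, -1, 1]; then c[k] = T[0,0,k] / (a[0]·b[0]) = [4, 6, 6] / 2 = [2, 3, 3].
Expanding [2, -3, 1] ⊗ [1, -1, 1] ⊗ [2, 3, 3] reproduces all 27 entries of T, so T = [2, -3, 1] ⊗ [1, -1, 1] ⊗ [2, 3, 3] and rank(T) ≤ 1.
Equivalently every frontal slice T[:,:,k] is c[k] times the rank-1 matrix [2, -3, 1] ⊗ [1, -1, 1]. So T has rank 1 (it is nonzero).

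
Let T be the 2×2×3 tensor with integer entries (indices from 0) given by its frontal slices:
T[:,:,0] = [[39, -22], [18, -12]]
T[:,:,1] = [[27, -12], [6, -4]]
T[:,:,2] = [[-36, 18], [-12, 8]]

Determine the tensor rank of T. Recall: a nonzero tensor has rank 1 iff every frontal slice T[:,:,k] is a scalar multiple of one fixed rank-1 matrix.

Lower bound: in the mode-1 unfolding of T (rows indexed by i, columns by (j,k)) the 2×2 minor on rows i ∈ {0, 1}, columns (j,k) ∈ {(0,0), (0,1)} is det [[39, 27], [18, 6]] = -252 ≠ 0, so that unfolding has rank ≥ 2 and hence rank(T) ≥ 2 (CP rank is at least every unfolding rank, though it can be larger).
Upper bound: with S_k = T[:,:,k], the two rank-1 terms a₁b₁ᵀ, a₂b₂ᵀ are the rank-1 members of the pencil x·S₀ + y·S₁.
det(x·S₀ + y·S₁) is −72·x² − 132·xy − 36·y² = (-12)·(2·x + 3·y)(3·x + y), vanishing at (x:y) = (3:-2) and (1:-3).
M₁ = 3·S₀ − 2·S₁ = [[63, -42], [42, -28]] = 7·(3, 2)(3, -2)ᵀ and M₂ = S₀ − 3·S₁ = [[-42, 14], [0, 0]] = (-14)·(1, 0)(3, -1)ᵀ, so take a₁ = (3, 2), b₁ = (3, -2), a₂ = (1, 0), b₂ = (3, -1).
Each slice is an integer combination of E₁ = a₁b₁ᵀ and E₂ = a₂b₂ᵀ: S₀ = 3·E₁ + 4·E₂, S₁ = E₁ + 6·E₂, S₂ = −2·E₁ − 6·E₂; reading off coefficients, c₁ = (3, 1, -2) and c₂ = (4, 6, -6).
Hence T = (3, 2) ⊗ (3, -2) ⊗ (3, 1, -2) + (1, 0) ⊗ (3, -1) ⊗ (4, 6, -6), so rank(T) ≤ 2.
These bounds meet, so rank(T) = 2.

2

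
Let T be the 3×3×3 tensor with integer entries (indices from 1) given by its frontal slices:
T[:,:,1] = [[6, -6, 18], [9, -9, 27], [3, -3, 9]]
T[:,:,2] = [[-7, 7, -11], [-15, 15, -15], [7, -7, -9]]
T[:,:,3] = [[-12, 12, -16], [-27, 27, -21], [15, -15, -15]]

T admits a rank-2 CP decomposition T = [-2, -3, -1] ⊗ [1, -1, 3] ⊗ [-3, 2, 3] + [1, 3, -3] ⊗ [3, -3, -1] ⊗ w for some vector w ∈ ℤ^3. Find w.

Subtract the known terms from T to get the rank-1 residual R = [1, 3, -3] ⊗ [3, -3, -1] ⊗ w, so R[i,j,k] = a[i]·b[j]·w[k]. Pick indices with nonzero a[1]·b[1] = (1)·(3) = 3. Only the fibre through (1,1,·) is needed: R[1,1,:] = T[1,1,:] − Σₗ aₗ[1]bₗ[1]cₗ = [6, -7, -12] − (-2)·(1)·[-3, 2, 3] = [0, -3, -6]. Then w[k] = R[1,1,k] / 3 for each k, giving w = [0, -3, -6] / 3 = [0, -1, -2].

w = [0, -1, -2]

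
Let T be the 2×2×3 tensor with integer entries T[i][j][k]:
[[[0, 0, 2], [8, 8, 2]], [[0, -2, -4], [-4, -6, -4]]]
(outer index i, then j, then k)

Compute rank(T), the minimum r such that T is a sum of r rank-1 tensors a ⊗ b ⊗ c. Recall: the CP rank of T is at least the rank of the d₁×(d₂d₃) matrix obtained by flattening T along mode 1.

Lower bound: in the mode-3 unfolding of T (rows indexed by k, columns by (i,j)) the 3×3 minor on rows k ∈ {0, 1, 2}, columns (i,j) ∈ {(0,0), (0,1), (1,0)} is det [[0, 8, 0], [0, 8, -2], [2, 2, -4]] = -32 ≠ 0, so that unfolding has rank ≥ 3 and hence rank(T) ≥ 3 (CP rank is at least every unfolding rank, though it can be larger).
Upper bound: T is a sum of 3 rank-1 terms, T = [0, 1] ⊗ [1, 1] ⊗ [0, -2, -4] + [1, 0] ⊗ [1, 1] ⊗ [0, 0, 2] + [2, -1] ⊗ [0, 1] ⊗ [4, 4, 0] (one valid choice — decompositions are not unique — normalised so each a, b is primitive with positive first nonzero entry; check it by expanding all entries), so rank(T) ≤ 3.
These bounds meet, so rank(T) = 3.

3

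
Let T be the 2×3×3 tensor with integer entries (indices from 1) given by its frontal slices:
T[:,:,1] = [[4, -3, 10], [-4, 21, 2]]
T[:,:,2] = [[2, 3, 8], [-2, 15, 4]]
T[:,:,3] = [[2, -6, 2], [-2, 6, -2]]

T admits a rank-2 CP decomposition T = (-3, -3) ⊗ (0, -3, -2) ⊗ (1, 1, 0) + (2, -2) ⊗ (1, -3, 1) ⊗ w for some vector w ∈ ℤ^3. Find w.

Subtract the known terms from T to get the rank-1 residual R = (2, -2) ⊗ (1, -3, 1) ⊗ w, so R[i,j,k] = a[i]·b[j]·w[k]. Pick indices with nonzero a[1]·b[1] = (2)·(1) = 2. Only the fibre through (1,1,·) is needed: R[1,1,:] = T[1,1,:] − Σₗ aₗ[1]bₗ[1]cₗ = [4, 2, 2] − (-3)·(0)·(1, 1, 0) = [4, 2, 2]. Then w[k] = R[1,1,k] / 2 for each k, giving w = [4, 2, 2] / 2 = (2, 1, 1).

w = (2, 1, 1)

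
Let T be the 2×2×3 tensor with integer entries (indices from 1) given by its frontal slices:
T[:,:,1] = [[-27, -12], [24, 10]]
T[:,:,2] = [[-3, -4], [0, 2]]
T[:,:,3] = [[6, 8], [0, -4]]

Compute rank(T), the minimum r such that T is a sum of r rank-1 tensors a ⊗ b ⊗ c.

Lower bound: the mode-2 unfolding of T (rows indexed by j, columns by (i,k) = (1,1), (1,2), (1,3), (2,1), (2,2), (2,3)) is [[-27, -3, 6, 24, 0, 0], [-12, -4, 8, 10, 2, -4]].
There the 2×2 minor on rows j ∈ {1, 2}, columns (i,k) ∈ {(1,1), (1,2)} is det [[-27, -3], [-12, -4]] = 72 ≠ 0, so this unfolding has rank ≥ 2; CP rank is at least every unfolding rank, so rank(T) ≥ 2. (Unfolding ranks only ever bound the CP rank from below — rank(T) can be strictly larger than all of them — so the matching upper bound has to come from an explicit 2-term decomposition.)
Upper bound — finding two terms. Write S_k = T[:,:,k] for the frontal slices: S₁ = [[-27, -12], [24, 10]], S₂ = [[-3, -4], [0, 2]], S₃ = [[6, 8], [0, -4]].
If T = a₁ ⊗ b₁ ⊗ c₁ + a₂ ⊗ b₂ ⊗ c₂ then each S_k = c₁[k]·a₁b₁ᵀ + c₂[k]·a₂b₂ᵀ. S₁ and S₂ are linearly independent, so a₁b₁ᵀ and a₂b₂ᵀ must span the same plane of matrices: they are the rank-1 matrices of the form x·S₁ + y·S₂.
det(x·S₁ + y·S₂) is 18·x² + 12·xy − 6·y² = 6·(3·x − y)(x + y), vanishing at (x:y) = (1:3) and (1:-1).
M₁ = S₁ + 3·S₂ = [[-36, -24], [24, 16]] = (-4)·[3, -2][3, 2]ᵀ and M₂ = S₁ − S₂ = [[-24, -8], [24, 8]] = (-8)·[1, -1][3, 1]ᵀ, so take a₁ = [3, -2], b₁ = [3, 2], a₂ = [1, -1], b₂ = [3, 1].
Each slice is an integer combination of E₁ = a₁b₁ᵀ and E₂ = a₂b₂ᵀ: S₁ = −E₁ − 6·E₂, S₂ = −E₁ + 2·E₂, S₃ = 2·E₁ − 4·E₂; reading off coefficients, c₁ = [-1, -1, 2] and c₂ = [-6, 2, -4].
Hence T = [3, -2] ⊗ [3, 2] ⊗ [-1, -1, 2] + [1, -1] ⊗ [3, 1] ⊗ [-6, 2, -4], so rank(T) ≤ 2.
These bounds meet, so rank(T) = 2.
Check entry T[1,1,3] = 6: (3)·(3)·(2) + (1)·(3)·(-4) = 6.

2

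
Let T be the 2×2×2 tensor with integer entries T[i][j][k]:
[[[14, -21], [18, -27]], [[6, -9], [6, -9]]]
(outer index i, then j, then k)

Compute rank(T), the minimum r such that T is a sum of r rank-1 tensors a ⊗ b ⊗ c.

2

Lower bound: in the mode-1 unfolding of T (rows indexed by i, columns by (j,k)) the 2×2 minor on rows i ∈ {0, 1}, columns (j,k) ∈ {(0,0), (1,0)} is det [[14, 18], [6, 6]] = -24 ≠ 0, so that unfolding has rank ≥ 2 and hence rank(T) ≥ 2 (CP rank is at least every unfolding rank, though it can be larger).
Upper bound: T[:,:,k] = c[k]·M for every slice, with c = [2, -3] and M = [[7, 9], [3, 3]] (rows i, columns j).
Splitting M by its rows (i = 0, 1), M = [1, 0][7, 9]ᵀ + [0, 1][3, 3]ᵀ.
Hence T = [1, 0] ⊗ [7, 9] ⊗ [2, -3] + [0, 1] ⊗ [3, 3] ⊗ [2, -3], so rank(T) ≤ 2.
These bounds meet, so rank(T) = 2.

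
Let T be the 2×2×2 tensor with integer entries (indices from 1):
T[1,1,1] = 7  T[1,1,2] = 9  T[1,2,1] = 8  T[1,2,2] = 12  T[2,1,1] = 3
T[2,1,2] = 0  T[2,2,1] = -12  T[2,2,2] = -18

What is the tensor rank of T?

Lower bound: the mode-2 unfolding of T (rows indexed by j, columns by (i,k) = (1,1), (1,2), (2,1), (2,2)) is [[7, 9, 3, 0], [8, 12, -12, -18]].
There the 2×2 minor on rows j ∈ {1, 2}, columns (i,k) ∈ {(1,1), (1,2)} is det [[7, 9], [8, 12]] = 12 ≠ 0, so this unfolding has rank ≥ 2; CP rank is at least every unfolding rank, so rank(T) ≥ 2. (This is only a lower bound: in general the CP rank may exceed every unfolding rank, so we still need to exhibit 2 rank-1 terms summing to T.)
Upper bound — finding two terms. Write S_k = T[:,:,k] for the frontal slices: S₁ = [[7, 8], [3, -12]], S₂ = [[9, 12], [0, -18]].
If T = a₁ ⊗ b₁ ⊗ c₁ + a₂ ⊗ b₂ ⊗ c₂ then each S_k = c₁[k]·a₁b₁ᵀ + c₂[k]·a₂b₂ᵀ. S₁ and S₂ are linearly independent, so a₁b₁ᵀ and a₂b₂ᵀ must span the same plane of matrices: they are the rank-1 matrices of the form x·S₁ + y·S₂.
det(x·S₁ + y·S₂) is −108·x² − 270·xy − 162·y² = (-54)·(2·x + 3·y)(x + y), vanishing at (x:y) = (3:-2) and (1:-1).
M₁ = 3·S₁ − 2·S₂ = [[3, 0], [9, 0]] = 3·[1, 3][1, 0]ᵀ and M₂ = S₁ − S₂ = [[-2, -4], [3, 6]] = −[2, -3][1, 2]ᵀ, so take a₁ = [1, 3], b₁ = [1, 0], a₂ = [2, -3], b₂ = [1, 2].
Each slice is an integer combination of E₁ = a₁b₁ᵀ and E₂ = a₂b₂ᵀ: S₁ = 3·E₁ + 2·E₂, S₂ = 3·E₁ + 3·E₂; reading off coefficients, c₁ = [3, 3] and c₂ = [2, 3].
Hence T = [1, 3] ⊗ [1, 0] ⊗ [3, 3] + [2, -3] ⊗ [1, 2] ⊗ [2, 3], so rank(T) ≤ 2.
These bounds meet, so rank(T) = 2.

2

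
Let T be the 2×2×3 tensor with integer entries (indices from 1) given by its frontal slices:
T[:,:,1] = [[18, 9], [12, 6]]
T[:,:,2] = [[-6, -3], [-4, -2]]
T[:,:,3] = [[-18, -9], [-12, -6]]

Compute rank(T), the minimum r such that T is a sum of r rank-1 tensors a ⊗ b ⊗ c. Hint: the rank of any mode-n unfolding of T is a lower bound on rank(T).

1

Lower bound: T ≠ 0 (e.g. T[1,1,1] = 18), so rank(T) ≥ 1.
Upper bound: if T = a ⊗ b ⊗ c then every fibre of T is a multiple of the corresponding factor, so read the factors off the fibres through the nonzero entry T[1,1,1] = 18.
The mode-1 fibre T[:,1,1] = [18, 12] gives a = [3, 2] (primitive direction); the mode-2 fibre T[1,:,1] = [18, 9] gives b = [2, 1]; then c[k] = T[1,1,k] / (a[1]·b[1]) = [18, -6, -18] / 6 = [3, -1, -3].
Expanding [3, 2] ⊗ [2, 1] ⊗ [3, -1, -3] reproduces all 12 entries of T, so T = [3, 2] ⊗ [2, 1] ⊗ [3, -1, -3] and rank(T) ≤ 1.
These bounds meet, so rank(T) = 1.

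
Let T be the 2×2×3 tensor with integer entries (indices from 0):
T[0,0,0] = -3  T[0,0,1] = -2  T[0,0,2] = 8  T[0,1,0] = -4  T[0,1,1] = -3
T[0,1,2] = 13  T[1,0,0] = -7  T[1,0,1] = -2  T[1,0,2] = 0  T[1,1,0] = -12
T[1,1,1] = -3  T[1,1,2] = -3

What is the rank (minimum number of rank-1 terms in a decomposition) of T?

Lower bound: the mode-2 unfolding of T (rows indexed by j, columns by (i,k) = (0,0), (0,1), (0,2), (1,0), (1,1), (1,2)) is [[-3, -2, 8, -7, -2, 0], [-4, -3, 13, -12, -3, -3]].
There the 2×2 minor on rows j ∈ {0, 1}, columns (i,k) ∈ {(0,0), (0,1)} is det [[-3, -2], [-4, -3]] = 1 ≠ 0, so this unfolding has rank ≥ 2; CP rank is at least every unfolding rank, so rank(T) ≥ 2. (This is only a lower bound: in general the CP rank may exceed every unfolding rank, so we still need to exhibit 2 rank-1 terms summing to T.)
Upper bound — finding two terms. Write S_k = T[:,:,k] for the frontal slices: S₀ = [[-3, -4], [-7, -12]], S₁ = [[-2, -3], [-2, -3]], S₂ = [[8, 13], [0, -3]].
If T = a₁ ∘ b₁ ∘ c₁ + a₂ ∘ b₂ ∘ c₂ then each S_k = c₁[k]·a₁b₁ᵀ + c₂[k]·a₂b₂ᵀ. S₀ and S₁ are linearly independent, so a₁b₁ᵀ and a₂b₂ᵀ must span the same plane of matrices: they are the rank-1 matrices of the form x·S₀ + y·S₁.
det(x·S₀ + y·S₁) is 8·x² + 4·xy = 4·(2·x + y)(x), vanishing at (x:y) = (1:-2) and (0:1).
M₁ = S₀ − 2·S₁ = [[1, 2], [-3, -6]] = [1, -3][1, 2]ᵀ and M₂ = S₁ = [[-2, -3], [-2, -3]] = −[1, 1][2, 3]ᵀ, so take a₁ = [1, -3], b₁ = [1, 2], a₂ = [1, 1], b₂ = [2, 3].
Each slice is an integer combination of E₁ = a₁b₁ᵀ and E₂ = a₂b₂ᵀ: S₀ = E₁ − 2·E₂, S₁ = −E₂, S₂ = 2·E₁ + 3·E₂; reading off coefficients, c₁ = [1, 0, 2] and c₂ = [-2, -1, 3].
Hence T = [1, -3] ∘ [1, 2] ∘ [1, 0, 2] + [1, 1] ∘ [2, 3] ∘ [-2, -1, 3], so rank(T) ≤ 2.
These bounds meet, so rank(T) = 2.
Check entry T[0,0,2] = 8: (1)·(1)·(2) + (1)·(2)·(3) = 8.

2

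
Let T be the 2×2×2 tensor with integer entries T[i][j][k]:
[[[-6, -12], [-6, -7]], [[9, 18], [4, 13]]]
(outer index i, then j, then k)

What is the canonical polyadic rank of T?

2

Lower bound: in the mode-2 unfolding of T (rows indexed by j, columns by (i,k)) the 2×2 minor on rows j ∈ {0, 1}, columns (i,k) ∈ {(0,0), (0,1)} is det [[-6, -12], [-6, -7]] = -30 ≠ 0, so that unfolding has rank ≥ 2 and hence rank(T) ≥ 2 (CP rank is at least every unfolding rank, though it can be larger).
Upper bound: with S_k = T[:,:,k], the two rank-1 terms a₁b₁ᵀ, a₂b₂ᵀ are the rank-1 members of the pencil x·S₀ + y·S₁.
det(x·S₀ + y·S₁) is 30·x² + 45·xy − 30·y² = 15·(x + 2·y)(2·x − y), vanishing at (x:y) = (2:-1) and (1:2).
M₁ = 2·S₀ − S₁ = [[0, -5], [0, -5]] = (-5)·[1, 1][0, 1]ᵀ and M₂ = S₀ + 2·S₁ = [[-30, -20], [45, 30]] = (-5)·[2, -3][3, 2]ᵀ, so take a₁ = [1, 1], b₁ = [0, 1], a₂ = [2, -3], b₂ = [3, 2].
Each slice is an integer combination of E₁ = a₁b₁ᵀ and E₂ = a₂b₂ᵀ: S₀ = −2·E₁ − E₂, S₁ = E₁ − 2·E₂; reading off coefficients, c₁ = [-2, 1] and c₂ = [-1, -2].
Hence T = [1, 1] (x) [0, 1] (x) [-2, 1] + [2, -3] (x) [3, 2] (x) [-1, -2], so rank(T) ≤ 2.
These bounds meet, so rank(T) = 2.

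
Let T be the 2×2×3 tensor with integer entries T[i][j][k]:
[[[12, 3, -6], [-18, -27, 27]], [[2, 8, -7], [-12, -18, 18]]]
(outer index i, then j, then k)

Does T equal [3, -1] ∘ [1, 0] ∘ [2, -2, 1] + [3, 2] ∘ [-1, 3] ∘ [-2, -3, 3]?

Yes

Reconstruct entrywise from the claimed factors. For example, T[0,0,0] = 12 and Σₗ aₗ[0]bₗ[0]cₗ[0] = (3)·(1)·(2) + (3)·(-1)·(-2) = 12; checking all 12 entries, every one matches. The claim holds.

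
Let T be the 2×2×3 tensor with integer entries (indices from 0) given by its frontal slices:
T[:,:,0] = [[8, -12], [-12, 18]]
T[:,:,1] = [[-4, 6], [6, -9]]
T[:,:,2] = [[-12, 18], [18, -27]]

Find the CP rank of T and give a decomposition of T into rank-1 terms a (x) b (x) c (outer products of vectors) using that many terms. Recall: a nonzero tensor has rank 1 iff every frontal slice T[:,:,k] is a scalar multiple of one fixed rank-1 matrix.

rank(T) = 1

Lower bound: T ≠ 0 (e.g. T[0,0,0] = 8), so rank(T) ≥ 1.
Upper bound: the mode-1 fibre T[:,0,0] = [8, -12] gives a = [2, -3] (primitive direction); the mode-2 fibre T[0,:,0] = [8, -12] gives b = [2, -3]; then c[k] = T[0,0,k] / (a[0]·b[0]) = [8, -4, -12] / 4 = [2, -1, -3].
Expanding [2, -3] (x) [2, -3] (x) [2, -1, -3] reproduces all 12 entries of T, so T = [2, -3] (x) [2, -3] (x) [2, -1, -3] and rank(T) ≤ 1.
These bounds meet, so rank(T) = 1.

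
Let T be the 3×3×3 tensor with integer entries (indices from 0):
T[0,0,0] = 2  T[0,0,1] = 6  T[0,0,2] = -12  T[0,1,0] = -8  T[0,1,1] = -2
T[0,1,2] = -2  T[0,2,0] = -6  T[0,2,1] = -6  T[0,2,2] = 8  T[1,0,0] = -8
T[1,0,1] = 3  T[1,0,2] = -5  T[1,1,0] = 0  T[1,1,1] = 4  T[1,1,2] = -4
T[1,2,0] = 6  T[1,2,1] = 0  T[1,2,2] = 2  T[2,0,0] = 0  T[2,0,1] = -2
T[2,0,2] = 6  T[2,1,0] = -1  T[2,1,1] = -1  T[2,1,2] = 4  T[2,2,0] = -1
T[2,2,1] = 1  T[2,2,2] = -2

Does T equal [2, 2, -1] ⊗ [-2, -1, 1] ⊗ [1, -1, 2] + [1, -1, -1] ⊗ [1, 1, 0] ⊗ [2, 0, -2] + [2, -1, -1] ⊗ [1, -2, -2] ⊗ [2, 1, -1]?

No

Reconstruct entry (2,0,0) from the claimed factors: Σₗ aₗ[2]bₗ[0]cₗ[0] = (-1)·(-2)·(1) + (-1)·(1)·(2) + (-1)·(1)·(2) = -2, but T[2,0,0] = 0. The claim is false.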